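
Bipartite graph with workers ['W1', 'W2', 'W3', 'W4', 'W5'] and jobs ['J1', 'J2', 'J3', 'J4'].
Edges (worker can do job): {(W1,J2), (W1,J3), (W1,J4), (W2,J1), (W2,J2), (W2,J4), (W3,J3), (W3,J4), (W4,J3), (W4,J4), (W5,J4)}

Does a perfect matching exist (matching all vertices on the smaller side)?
Yes, perfect matching exists (size 4)

Perfect matching: {(W1,J2), (W2,J1), (W3,J4), (W4,J3)}
All 4 vertices on the smaller side are matched.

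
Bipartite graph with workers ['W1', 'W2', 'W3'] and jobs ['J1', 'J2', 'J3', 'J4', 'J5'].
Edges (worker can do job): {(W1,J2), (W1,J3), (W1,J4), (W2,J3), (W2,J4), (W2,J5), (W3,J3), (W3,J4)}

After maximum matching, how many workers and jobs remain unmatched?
Unmatched: 0 workers, 2 jobs

Maximum matching size: 3
Workers: 3 total, 3 matched, 0 unmatched
Jobs: 5 total, 3 matched, 2 unmatched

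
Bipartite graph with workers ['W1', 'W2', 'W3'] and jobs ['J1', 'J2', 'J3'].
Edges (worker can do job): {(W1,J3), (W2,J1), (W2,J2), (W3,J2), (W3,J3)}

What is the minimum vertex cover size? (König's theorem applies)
Minimum vertex cover size = 3

By König's theorem: in bipartite graphs,
min vertex cover = max matching = 3

Maximum matching has size 3, so minimum vertex cover also has size 3.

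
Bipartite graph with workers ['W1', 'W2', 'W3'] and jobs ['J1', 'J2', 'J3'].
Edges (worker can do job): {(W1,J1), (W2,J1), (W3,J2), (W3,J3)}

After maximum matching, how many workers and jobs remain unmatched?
Unmatched: 1 workers, 1 jobs

Maximum matching size: 2
Workers: 3 total, 2 matched, 1 unmatched
Jobs: 3 total, 2 matched, 1 unmatched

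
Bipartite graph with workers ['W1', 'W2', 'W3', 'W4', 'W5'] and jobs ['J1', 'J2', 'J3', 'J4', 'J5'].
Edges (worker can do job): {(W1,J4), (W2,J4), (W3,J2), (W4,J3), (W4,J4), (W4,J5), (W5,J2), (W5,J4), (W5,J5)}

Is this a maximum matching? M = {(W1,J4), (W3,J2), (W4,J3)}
No, size 3 is not maximum

Proposed matching has size 3.
Maximum matching size for this graph: 4.

This is NOT maximum - can be improved to size 4.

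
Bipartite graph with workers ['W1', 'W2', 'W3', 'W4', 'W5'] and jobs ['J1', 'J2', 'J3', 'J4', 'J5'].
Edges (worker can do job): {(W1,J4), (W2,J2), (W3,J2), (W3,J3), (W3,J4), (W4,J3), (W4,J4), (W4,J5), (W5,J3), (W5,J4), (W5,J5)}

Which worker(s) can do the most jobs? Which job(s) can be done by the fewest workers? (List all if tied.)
Most versatile: W3, W4, W5 (3 jobs); Least covered: J1 (0 workers)

Worker degrees (jobs they can do): W1:1, W2:1, W3:3, W4:3, W5:3
Job degrees (workers who can do it): J1:0, J2:2, J3:3, J4:4, J5:2

Maximum worker degree is 3, achieved by: W3, W4, W5
Minimum job degree is 0, achieved by: J1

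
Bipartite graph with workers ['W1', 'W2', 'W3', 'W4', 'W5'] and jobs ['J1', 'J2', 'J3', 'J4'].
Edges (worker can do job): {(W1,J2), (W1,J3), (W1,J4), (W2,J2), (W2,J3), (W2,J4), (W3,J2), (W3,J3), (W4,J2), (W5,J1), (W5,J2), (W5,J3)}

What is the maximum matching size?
Maximum matching size = 4

Maximum matching: {(W1,J4), (W3,J3), (W4,J2), (W5,J1)}
Size: 4

This assigns 4 workers to 4 distinct jobs.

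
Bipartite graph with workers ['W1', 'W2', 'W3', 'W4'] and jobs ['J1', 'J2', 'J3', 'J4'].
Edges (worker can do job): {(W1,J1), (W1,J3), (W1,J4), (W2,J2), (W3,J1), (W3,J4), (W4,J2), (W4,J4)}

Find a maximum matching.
Matching: {(W1,J3), (W2,J2), (W3,J1), (W4,J4)}

Maximum matching (size 4):
  W1 → J3
  W2 → J2
  W3 → J1
  W4 → J4

Each worker is assigned to at most one job, and each job to at most one worker.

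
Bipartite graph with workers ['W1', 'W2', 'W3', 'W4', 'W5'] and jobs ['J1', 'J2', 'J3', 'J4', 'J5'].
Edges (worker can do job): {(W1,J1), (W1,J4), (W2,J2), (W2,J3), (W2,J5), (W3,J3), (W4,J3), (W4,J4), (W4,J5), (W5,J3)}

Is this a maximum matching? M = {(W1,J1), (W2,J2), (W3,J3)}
No, size 3 is not maximum

Proposed matching has size 3.
Maximum matching size for this graph: 4.

This is NOT maximum - can be improved to size 4.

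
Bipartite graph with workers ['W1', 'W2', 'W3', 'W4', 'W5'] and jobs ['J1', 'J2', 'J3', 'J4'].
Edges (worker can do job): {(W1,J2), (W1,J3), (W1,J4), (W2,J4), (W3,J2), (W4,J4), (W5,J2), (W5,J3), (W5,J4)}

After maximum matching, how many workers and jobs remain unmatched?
Unmatched: 2 workers, 1 jobs

Maximum matching size: 3
Workers: 5 total, 3 matched, 2 unmatched
Jobs: 4 total, 3 matched, 1 unmatched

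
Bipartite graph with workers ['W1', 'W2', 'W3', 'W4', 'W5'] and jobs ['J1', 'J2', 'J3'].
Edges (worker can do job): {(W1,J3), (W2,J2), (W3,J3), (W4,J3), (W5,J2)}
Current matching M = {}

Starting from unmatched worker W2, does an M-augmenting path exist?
Yes: W2 → J2

An M-augmenting path alternates non-matching / matching edges, starting and ending at unmatched vertices.
Path: W2 → J2
(J2 is unmatched in M, so the path is augmenting.)
Flipping edges along this path would increase |M| from 0 to 1.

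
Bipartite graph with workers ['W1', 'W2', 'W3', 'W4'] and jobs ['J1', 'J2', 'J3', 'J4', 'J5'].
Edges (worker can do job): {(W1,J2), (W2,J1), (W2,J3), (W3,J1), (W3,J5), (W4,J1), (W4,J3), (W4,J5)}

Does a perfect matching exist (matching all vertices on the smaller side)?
Yes, perfect matching exists (size 4)

Perfect matching: {(W1,J2), (W2,J1), (W3,J5), (W4,J3)}
All 4 vertices on the smaller side are matched.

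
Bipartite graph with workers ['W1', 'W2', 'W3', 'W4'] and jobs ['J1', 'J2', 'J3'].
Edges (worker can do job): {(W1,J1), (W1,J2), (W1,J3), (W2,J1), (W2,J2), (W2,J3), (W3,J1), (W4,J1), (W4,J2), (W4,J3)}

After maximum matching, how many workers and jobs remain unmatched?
Unmatched: 1 workers, 0 jobs

Maximum matching size: 3
Workers: 4 total, 3 matched, 1 unmatched
Jobs: 3 total, 3 matched, 0 unmatched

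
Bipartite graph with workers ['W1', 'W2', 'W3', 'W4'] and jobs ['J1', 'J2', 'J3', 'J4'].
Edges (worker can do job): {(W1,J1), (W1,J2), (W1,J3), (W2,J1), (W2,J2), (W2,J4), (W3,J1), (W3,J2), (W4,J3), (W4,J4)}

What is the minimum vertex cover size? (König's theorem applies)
Minimum vertex cover size = 4

By König's theorem: in bipartite graphs,
min vertex cover = max matching = 4

Maximum matching has size 4, so minimum vertex cover also has size 4.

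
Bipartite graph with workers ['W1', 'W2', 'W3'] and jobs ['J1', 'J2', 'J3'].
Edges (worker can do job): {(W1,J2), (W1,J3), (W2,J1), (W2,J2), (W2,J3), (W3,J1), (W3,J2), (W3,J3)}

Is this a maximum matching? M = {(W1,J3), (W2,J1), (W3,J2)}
Yes, size 3 is maximum

Proposed matching has size 3.
Maximum matching size for this graph: 3.

This is a maximum matching.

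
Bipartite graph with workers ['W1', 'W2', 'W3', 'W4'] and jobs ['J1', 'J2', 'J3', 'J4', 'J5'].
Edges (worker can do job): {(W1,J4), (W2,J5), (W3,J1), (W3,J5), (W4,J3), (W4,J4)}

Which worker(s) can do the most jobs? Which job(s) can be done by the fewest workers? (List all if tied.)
Most versatile: W3, W4 (2 jobs); Least covered: J2 (0 workers)

Worker degrees (jobs they can do): W1:1, W2:1, W3:2, W4:2
Job degrees (workers who can do it): J1:1, J2:0, J3:1, J4:2, J5:2

Maximum worker degree is 2, achieved by: W3, W4
Minimum job degree is 0, achieved by: J2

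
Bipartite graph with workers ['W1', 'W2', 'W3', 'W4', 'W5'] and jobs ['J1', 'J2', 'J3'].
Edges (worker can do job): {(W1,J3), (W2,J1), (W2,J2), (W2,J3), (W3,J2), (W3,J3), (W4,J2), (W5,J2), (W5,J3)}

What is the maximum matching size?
Maximum matching size = 3

Maximum matching: {(W2,J1), (W3,J3), (W5,J2)}
Size: 3

This assigns 3 workers to 3 distinct jobs.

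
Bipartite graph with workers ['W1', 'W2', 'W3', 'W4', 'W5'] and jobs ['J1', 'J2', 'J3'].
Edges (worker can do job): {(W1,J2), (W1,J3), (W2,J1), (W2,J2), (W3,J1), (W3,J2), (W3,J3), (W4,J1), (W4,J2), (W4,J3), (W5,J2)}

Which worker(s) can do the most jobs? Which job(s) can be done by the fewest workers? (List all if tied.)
Most versatile: W3, W4 (3 jobs); Least covered: J1, J3 (3 workers)

Worker degrees (jobs they can do): W1:2, W2:2, W3:3, W4:3, W5:1
Job degrees (workers who can do it): J1:3, J2:5, J3:3

Maximum worker degree is 3, achieved by: W3, W4
Minimum job degree is 3, achieved by: J1, J3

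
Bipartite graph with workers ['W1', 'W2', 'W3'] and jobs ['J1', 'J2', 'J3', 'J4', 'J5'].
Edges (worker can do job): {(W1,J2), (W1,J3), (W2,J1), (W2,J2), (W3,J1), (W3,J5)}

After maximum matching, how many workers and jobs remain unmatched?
Unmatched: 0 workers, 2 jobs

Maximum matching size: 3
Workers: 3 total, 3 matched, 0 unmatched
Jobs: 5 total, 3 matched, 2 unmatched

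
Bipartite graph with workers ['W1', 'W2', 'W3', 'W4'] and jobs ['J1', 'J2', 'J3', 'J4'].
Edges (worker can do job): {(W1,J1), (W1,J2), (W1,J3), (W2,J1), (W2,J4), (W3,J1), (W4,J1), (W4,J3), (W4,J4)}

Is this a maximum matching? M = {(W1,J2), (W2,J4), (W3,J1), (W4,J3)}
Yes, size 4 is maximum

Proposed matching has size 4.
Maximum matching size for this graph: 4.

This is a maximum matching.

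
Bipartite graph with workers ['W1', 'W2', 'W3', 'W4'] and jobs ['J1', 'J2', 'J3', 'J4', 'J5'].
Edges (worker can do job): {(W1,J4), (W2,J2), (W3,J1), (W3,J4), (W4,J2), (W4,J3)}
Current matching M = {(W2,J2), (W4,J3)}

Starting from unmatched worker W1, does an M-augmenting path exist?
Yes: W1 → J4

An M-augmenting path alternates non-matching / matching edges, starting and ending at unmatched vertices.
Path: W1 → J4
(J4 is unmatched in M, so the path is augmenting.)
Flipping edges along this path would increase |M| from 2 to 3.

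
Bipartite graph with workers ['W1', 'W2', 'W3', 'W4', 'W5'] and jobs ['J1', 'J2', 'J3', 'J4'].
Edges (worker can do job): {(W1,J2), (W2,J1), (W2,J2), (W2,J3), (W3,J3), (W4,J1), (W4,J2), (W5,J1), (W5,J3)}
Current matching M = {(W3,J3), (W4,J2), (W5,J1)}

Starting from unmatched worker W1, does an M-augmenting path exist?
No augmenting path from W1

Alternating search from W1 reaches jobs: {J1, J2, J3}.
Every reachable job is already matched in M, and following those matched edges back to workers exposes no further unvisited jobs.
No M-augmenting path from W1 exists.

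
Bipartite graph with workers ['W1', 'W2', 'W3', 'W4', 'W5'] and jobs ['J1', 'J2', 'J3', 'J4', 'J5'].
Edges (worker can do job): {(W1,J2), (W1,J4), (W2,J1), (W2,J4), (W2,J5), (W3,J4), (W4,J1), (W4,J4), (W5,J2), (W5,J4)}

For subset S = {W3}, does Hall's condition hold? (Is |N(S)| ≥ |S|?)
Yes: |N(S)| = 1, |S| = 1

Subset S = {W3}
Neighbors N(S) = {J4}

|N(S)| = 1, |S| = 1
Hall's condition: |N(S)| ≥ |S| is satisfied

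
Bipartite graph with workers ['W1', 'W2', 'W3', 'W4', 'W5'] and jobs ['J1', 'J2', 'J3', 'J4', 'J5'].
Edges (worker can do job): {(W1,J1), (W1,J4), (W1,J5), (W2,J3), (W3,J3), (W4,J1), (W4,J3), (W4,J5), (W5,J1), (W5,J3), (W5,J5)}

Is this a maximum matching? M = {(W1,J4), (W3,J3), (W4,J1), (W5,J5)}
Yes, size 4 is maximum

Proposed matching has size 4.
Maximum matching size for this graph: 4.

This is a maximum matching.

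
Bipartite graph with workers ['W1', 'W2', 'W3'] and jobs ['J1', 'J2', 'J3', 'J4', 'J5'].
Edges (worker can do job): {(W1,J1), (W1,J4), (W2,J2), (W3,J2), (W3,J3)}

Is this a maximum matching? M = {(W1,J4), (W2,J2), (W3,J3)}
Yes, size 3 is maximum

Proposed matching has size 3.
Maximum matching size for this graph: 3.

This is a maximum matching.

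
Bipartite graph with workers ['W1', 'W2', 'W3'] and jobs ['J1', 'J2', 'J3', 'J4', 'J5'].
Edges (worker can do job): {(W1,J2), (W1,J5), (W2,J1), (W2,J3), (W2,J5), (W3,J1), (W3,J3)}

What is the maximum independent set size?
Maximum independent set = 5

By König's theorem:
- Min vertex cover = Max matching = 3
- Max independent set = Total vertices - Min vertex cover
- Max independent set = 8 - 3 = 5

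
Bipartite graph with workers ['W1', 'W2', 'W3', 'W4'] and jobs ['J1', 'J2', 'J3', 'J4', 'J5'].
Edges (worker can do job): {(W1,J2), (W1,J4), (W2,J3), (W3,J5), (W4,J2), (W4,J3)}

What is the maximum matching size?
Maximum matching size = 4

Maximum matching: {(W1,J4), (W2,J3), (W3,J5), (W4,J2)}
Size: 4

This assigns 4 workers to 4 distinct jobs.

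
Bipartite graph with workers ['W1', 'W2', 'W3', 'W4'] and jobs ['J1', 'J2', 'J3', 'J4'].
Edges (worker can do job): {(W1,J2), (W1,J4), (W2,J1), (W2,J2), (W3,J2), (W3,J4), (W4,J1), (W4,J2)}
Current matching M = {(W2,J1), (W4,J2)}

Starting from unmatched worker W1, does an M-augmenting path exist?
Yes: W1 → J4

An M-augmenting path alternates non-matching / matching edges, starting and ending at unmatched vertices.
Path: W1 → J4
(J4 is unmatched in M, so the path is augmenting.)
Flipping edges along this path would increase |M| from 2 to 3.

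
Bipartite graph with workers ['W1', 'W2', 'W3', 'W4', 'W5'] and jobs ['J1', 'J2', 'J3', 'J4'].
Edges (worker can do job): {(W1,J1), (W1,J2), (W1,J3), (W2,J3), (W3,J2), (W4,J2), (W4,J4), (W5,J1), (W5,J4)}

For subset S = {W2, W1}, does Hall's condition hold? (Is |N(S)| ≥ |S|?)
Yes: |N(S)| = 3, |S| = 2

Subset S = {W2, W1}
Neighbors N(S) = {J1, J2, J3}

|N(S)| = 3, |S| = 2
Hall's condition: |N(S)| ≥ |S| is satisfied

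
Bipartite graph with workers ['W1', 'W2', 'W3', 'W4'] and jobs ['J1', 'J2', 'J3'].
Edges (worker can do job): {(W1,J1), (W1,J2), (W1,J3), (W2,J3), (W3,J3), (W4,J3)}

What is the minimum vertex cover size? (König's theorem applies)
Minimum vertex cover size = 2

By König's theorem: in bipartite graphs,
min vertex cover = max matching = 2

Maximum matching has size 2, so minimum vertex cover also has size 2.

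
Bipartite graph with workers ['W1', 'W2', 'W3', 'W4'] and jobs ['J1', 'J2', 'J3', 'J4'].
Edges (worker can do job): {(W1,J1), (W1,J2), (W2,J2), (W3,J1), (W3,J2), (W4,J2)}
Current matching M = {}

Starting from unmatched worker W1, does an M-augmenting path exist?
Yes: W1 → J1

An M-augmenting path alternates non-matching / matching edges, starting and ending at unmatched vertices.
Path: W1 → J1
(J1 is unmatched in M, so the path is augmenting.)
Flipping edges along this path would increase |M| from 0 to 1.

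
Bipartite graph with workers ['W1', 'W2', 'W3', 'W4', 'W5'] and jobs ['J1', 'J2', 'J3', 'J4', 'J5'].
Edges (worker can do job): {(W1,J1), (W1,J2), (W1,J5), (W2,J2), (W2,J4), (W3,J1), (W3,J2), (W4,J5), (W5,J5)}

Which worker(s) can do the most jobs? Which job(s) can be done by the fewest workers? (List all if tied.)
Most versatile: W1 (3 jobs); Least covered: J3 (0 workers)

Worker degrees (jobs they can do): W1:3, W2:2, W3:2, W4:1, W5:1
Job degrees (workers who can do it): J1:2, J2:3, J3:0, J4:1, J5:3

Maximum worker degree is 3, achieved by: W1
Minimum job degree is 0, achieved by: J3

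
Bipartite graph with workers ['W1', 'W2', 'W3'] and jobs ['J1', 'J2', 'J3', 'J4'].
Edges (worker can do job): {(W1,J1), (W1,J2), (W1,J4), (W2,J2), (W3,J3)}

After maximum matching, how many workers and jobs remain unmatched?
Unmatched: 0 workers, 1 jobs

Maximum matching size: 3
Workers: 3 total, 3 matched, 0 unmatched
Jobs: 4 total, 3 matched, 1 unmatched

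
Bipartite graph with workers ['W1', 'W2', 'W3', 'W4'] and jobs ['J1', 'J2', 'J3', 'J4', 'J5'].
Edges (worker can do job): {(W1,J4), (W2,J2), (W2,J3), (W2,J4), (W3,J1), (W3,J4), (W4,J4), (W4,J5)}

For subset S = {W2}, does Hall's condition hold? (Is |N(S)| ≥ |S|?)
Yes: |N(S)| = 3, |S| = 1

Subset S = {W2}
Neighbors N(S) = {J2, J3, J4}

|N(S)| = 3, |S| = 1
Hall's condition: |N(S)| ≥ |S| is satisfied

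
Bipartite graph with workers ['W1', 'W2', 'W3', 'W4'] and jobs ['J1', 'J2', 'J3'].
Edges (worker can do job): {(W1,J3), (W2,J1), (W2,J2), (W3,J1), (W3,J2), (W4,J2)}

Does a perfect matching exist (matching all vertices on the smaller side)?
Yes, perfect matching exists (size 3)

Perfect matching: {(W1,J3), (W3,J1), (W4,J2)}
All 3 vertices on the smaller side are matched.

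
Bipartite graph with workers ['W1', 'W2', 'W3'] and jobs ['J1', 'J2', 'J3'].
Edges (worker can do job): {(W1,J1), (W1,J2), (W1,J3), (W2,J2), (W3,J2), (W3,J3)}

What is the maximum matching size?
Maximum matching size = 3

Maximum matching: {(W1,J1), (W2,J2), (W3,J3)}
Size: 3

This assigns 3 workers to 3 distinct jobs.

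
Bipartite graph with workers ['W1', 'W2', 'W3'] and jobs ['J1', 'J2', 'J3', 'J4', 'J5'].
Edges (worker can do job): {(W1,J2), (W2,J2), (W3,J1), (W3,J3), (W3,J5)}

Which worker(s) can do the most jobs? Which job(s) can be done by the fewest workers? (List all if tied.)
Most versatile: W3 (3 jobs); Least covered: J4 (0 workers)

Worker degrees (jobs they can do): W1:1, W2:1, W3:3
Job degrees (workers who can do it): J1:1, J2:2, J3:1, J4:0, J5:1

Maximum worker degree is 3, achieved by: W3
Minimum job degree is 0, achieved by: J4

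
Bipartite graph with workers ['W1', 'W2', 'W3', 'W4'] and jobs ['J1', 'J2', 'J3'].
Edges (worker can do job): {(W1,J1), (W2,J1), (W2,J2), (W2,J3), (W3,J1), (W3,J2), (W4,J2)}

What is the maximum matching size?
Maximum matching size = 3

Maximum matching: {(W2,J3), (W3,J1), (W4,J2)}
Size: 3

This assigns 3 workers to 3 distinct jobs.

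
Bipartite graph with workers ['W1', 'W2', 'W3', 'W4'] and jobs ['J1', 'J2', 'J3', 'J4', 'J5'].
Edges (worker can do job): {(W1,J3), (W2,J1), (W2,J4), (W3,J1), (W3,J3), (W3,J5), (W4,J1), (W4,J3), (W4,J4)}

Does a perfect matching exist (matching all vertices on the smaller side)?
Yes, perfect matching exists (size 4)

Perfect matching: {(W1,J3), (W2,J4), (W3,J5), (W4,J1)}
All 4 vertices on the smaller side are matched.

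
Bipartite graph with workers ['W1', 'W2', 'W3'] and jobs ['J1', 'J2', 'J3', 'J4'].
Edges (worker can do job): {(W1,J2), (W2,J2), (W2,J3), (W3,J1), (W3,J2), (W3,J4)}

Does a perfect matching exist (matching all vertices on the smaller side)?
Yes, perfect matching exists (size 3)

Perfect matching: {(W1,J2), (W2,J3), (W3,J4)}
All 3 vertices on the smaller side are matched.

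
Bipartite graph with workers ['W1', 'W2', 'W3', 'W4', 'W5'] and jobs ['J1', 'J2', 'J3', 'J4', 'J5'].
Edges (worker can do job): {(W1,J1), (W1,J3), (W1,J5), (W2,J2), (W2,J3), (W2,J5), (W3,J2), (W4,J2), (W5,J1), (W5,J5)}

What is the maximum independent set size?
Maximum independent set = 6

By König's theorem:
- Min vertex cover = Max matching = 4
- Max independent set = Total vertices - Min vertex cover
- Max independent set = 10 - 4 = 6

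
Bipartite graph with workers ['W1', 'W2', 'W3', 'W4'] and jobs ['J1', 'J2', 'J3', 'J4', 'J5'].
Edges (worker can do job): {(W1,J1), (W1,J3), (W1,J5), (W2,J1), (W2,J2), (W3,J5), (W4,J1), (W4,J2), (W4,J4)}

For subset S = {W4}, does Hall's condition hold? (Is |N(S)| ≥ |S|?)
Yes: |N(S)| = 3, |S| = 1

Subset S = {W4}
Neighbors N(S) = {J1, J2, J4}

|N(S)| = 3, |S| = 1
Hall's condition: |N(S)| ≥ |S| is satisfied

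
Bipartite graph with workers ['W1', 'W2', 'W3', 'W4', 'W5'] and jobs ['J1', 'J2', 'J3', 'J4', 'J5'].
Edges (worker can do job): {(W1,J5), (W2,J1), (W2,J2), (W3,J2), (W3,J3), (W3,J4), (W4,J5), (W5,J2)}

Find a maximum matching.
Matching: {(W2,J1), (W3,J4), (W4,J5), (W5,J2)}

Maximum matching (size 4):
  W2 → J1
  W3 → J4
  W4 → J5
  W5 → J2

Each worker is assigned to at most one job, and each job to at most one worker.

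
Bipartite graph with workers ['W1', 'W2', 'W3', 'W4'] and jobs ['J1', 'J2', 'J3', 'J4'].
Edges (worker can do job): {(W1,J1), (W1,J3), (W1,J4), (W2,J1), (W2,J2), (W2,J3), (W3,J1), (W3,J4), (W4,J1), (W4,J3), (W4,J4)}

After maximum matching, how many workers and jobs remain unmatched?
Unmatched: 0 workers, 0 jobs

Maximum matching size: 4
Workers: 4 total, 4 matched, 0 unmatched
Jobs: 4 total, 4 matched, 0 unmatched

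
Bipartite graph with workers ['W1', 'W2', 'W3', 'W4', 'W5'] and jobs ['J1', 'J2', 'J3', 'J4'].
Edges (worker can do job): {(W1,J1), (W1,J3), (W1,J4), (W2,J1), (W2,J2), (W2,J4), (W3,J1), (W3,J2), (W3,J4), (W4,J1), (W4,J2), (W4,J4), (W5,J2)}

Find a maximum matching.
Matching: {(W1,J3), (W2,J1), (W3,J2), (W4,J4)}

Maximum matching (size 4):
  W1 → J3
  W2 → J1
  W3 → J2
  W4 → J4

Each worker is assigned to at most one job, and each job to at most one worker.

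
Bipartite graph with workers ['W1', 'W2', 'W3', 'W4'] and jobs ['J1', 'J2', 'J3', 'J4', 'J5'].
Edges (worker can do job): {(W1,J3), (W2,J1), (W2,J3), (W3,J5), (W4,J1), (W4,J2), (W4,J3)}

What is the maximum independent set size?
Maximum independent set = 5

By König's theorem:
- Min vertex cover = Max matching = 4
- Max independent set = Total vertices - Min vertex cover
- Max independent set = 9 - 4 = 5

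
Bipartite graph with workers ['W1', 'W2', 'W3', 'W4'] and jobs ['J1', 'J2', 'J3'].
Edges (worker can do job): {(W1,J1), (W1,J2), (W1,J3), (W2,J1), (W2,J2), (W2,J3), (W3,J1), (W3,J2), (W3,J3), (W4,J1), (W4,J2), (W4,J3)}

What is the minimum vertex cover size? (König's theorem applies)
Minimum vertex cover size = 3

By König's theorem: in bipartite graphs,
min vertex cover = max matching = 3

Maximum matching has size 3, so minimum vertex cover also has size 3.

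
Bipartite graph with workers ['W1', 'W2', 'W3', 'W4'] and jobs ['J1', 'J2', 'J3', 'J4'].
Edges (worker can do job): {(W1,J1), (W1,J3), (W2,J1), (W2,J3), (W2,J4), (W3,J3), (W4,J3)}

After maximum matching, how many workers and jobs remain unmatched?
Unmatched: 1 workers, 1 jobs

Maximum matching size: 3
Workers: 4 total, 3 matched, 1 unmatched
Jobs: 4 total, 3 matched, 1 unmatched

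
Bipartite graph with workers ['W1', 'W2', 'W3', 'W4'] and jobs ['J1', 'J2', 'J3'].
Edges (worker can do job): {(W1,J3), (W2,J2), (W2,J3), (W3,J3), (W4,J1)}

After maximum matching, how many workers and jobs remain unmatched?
Unmatched: 1 workers, 0 jobs

Maximum matching size: 3
Workers: 4 total, 3 matched, 1 unmatched
Jobs: 3 total, 3 matched, 0 unmatched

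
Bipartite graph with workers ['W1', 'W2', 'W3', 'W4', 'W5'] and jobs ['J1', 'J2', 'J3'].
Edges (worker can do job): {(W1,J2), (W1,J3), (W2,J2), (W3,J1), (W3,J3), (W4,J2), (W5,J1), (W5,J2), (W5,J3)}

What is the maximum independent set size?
Maximum independent set = 5

By König's theorem:
- Min vertex cover = Max matching = 3
- Max independent set = Total vertices - Min vertex cover
- Max independent set = 8 - 3 = 5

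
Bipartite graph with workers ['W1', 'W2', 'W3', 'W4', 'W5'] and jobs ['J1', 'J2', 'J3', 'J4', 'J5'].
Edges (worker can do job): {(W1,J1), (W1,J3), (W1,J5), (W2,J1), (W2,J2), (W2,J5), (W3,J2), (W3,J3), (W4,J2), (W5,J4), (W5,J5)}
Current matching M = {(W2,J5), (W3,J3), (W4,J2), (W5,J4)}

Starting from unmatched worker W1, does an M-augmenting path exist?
Yes: W1 → J5 → W2 → J1

An M-augmenting path alternates non-matching / matching edges, starting and ending at unmatched vertices.
Path: W1 → J5 → W2 → J1
(J1 is unmatched in M, so the path is augmenting.)
Flipping edges along this path would increase |M| from 4 to 5.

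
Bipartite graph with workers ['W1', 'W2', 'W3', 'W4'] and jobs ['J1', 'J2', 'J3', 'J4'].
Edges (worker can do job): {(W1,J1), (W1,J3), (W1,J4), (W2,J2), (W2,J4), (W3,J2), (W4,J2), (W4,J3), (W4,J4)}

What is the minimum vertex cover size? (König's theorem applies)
Minimum vertex cover size = 4

By König's theorem: in bipartite graphs,
min vertex cover = max matching = 4

Maximum matching has size 4, so minimum vertex cover also has size 4.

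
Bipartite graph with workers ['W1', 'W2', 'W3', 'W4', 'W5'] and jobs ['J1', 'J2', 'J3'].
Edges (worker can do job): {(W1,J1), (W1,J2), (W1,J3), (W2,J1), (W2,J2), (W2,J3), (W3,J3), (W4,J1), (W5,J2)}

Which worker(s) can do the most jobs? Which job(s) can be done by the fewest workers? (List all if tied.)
Most versatile: W1, W2 (3 jobs); Least covered: J1, J2, J3 (3 workers)

Worker degrees (jobs they can do): W1:3, W2:3, W3:1, W4:1, W5:1
Job degrees (workers who can do it): J1:3, J2:3, J3:3

Maximum worker degree is 3, achieved by: W1, W2
Minimum job degree is 3, achieved by: J1, J2, J3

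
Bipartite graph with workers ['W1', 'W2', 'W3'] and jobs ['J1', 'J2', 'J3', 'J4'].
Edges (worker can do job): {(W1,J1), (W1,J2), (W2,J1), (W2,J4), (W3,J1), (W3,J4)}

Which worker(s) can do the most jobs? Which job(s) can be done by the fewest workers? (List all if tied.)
Most versatile: W1, W2, W3 (2 jobs); Least covered: J3 (0 workers)

Worker degrees (jobs they can do): W1:2, W2:2, W3:2
Job degrees (workers who can do it): J1:3, J2:1, J3:0, J4:2

Maximum worker degree is 2, achieved by: W1, W2, W3
Minimum job degree is 0, achieved by: J3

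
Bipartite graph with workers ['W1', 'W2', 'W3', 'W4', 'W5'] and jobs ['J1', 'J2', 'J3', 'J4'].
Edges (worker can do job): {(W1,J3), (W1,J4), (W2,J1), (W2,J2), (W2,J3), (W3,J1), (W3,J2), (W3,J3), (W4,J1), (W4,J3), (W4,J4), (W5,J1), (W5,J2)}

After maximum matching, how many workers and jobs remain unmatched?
Unmatched: 1 workers, 0 jobs

Maximum matching size: 4
Workers: 5 total, 4 matched, 1 unmatched
Jobs: 4 total, 4 matched, 0 unmatched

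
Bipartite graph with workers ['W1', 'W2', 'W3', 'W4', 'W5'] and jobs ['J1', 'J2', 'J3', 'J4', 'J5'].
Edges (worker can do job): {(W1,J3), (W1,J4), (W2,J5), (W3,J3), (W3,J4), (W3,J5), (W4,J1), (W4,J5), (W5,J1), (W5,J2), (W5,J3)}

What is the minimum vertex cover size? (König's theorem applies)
Minimum vertex cover size = 5

By König's theorem: in bipartite graphs,
min vertex cover = max matching = 5

Maximum matching has size 5, so minimum vertex cover also has size 5.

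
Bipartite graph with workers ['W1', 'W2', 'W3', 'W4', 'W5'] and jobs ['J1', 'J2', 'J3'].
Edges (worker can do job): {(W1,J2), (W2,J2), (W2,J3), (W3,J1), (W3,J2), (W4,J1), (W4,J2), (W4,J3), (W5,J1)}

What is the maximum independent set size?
Maximum independent set = 5

By König's theorem:
- Min vertex cover = Max matching = 3
- Max independent set = Total vertices - Min vertex cover
- Max independent set = 8 - 3 = 5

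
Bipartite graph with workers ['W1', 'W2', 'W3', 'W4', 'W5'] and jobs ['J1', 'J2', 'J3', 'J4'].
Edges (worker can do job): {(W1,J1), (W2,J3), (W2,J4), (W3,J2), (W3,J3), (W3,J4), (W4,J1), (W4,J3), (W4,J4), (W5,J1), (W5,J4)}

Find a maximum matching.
Matching: {(W2,J4), (W3,J2), (W4,J3), (W5,J1)}

Maximum matching (size 4):
  W2 → J4
  W3 → J2
  W4 → J3
  W5 → J1

Each worker is assigned to at most one job, and each job to at most one worker.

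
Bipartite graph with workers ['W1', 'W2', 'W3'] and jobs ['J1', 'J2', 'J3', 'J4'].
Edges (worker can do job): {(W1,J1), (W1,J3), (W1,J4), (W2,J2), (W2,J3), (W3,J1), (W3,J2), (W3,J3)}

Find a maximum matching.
Matching: {(W1,J3), (W2,J2), (W3,J1)}

Maximum matching (size 3):
  W1 → J3
  W2 → J2
  W3 → J1

Each worker is assigned to at most one job, and each job to at most one worker.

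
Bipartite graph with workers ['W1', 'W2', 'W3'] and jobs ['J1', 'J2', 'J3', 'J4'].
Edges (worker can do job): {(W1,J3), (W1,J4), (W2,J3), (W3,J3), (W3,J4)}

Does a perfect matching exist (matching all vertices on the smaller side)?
No, maximum matching has size 2 < 3

Maximum matching has size 2, need 3 for perfect matching.
Unmatched workers: ['W2']
Unmatched jobs: ['J1', 'J2']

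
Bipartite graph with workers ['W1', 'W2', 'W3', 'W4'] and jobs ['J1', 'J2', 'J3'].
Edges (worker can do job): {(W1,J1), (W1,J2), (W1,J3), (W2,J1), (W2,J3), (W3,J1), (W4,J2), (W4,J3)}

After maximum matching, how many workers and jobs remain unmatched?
Unmatched: 1 workers, 0 jobs

Maximum matching size: 3
Workers: 4 total, 3 matched, 1 unmatched
Jobs: 3 total, 3 matched, 0 unmatched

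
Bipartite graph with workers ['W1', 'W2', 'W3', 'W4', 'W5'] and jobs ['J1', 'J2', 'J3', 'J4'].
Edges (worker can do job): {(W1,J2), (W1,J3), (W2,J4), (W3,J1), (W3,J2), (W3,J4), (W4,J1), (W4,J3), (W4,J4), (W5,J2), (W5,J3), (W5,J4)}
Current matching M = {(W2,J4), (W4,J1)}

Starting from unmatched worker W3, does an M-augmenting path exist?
Yes: W3 → J2

An M-augmenting path alternates non-matching / matching edges, starting and ending at unmatched vertices.
Path: W3 → J2
(J2 is unmatched in M, so the path is augmenting.)
Flipping edges along this path would increase |M| from 2 to 3.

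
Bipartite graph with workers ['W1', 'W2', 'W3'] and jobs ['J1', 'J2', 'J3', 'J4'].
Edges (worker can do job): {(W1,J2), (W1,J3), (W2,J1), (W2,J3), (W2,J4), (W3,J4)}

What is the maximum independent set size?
Maximum independent set = 4

By König's theorem:
- Min vertex cover = Max matching = 3
- Max independent set = Total vertices - Min vertex cover
- Max independent set = 7 - 3 = 4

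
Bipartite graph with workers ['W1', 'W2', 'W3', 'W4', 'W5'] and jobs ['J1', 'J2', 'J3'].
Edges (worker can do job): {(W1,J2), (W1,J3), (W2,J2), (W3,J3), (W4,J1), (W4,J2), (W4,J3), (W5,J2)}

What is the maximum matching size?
Maximum matching size = 3

Maximum matching: {(W3,J3), (W4,J1), (W5,J2)}
Size: 3

This assigns 3 workers to 3 distinct jobs.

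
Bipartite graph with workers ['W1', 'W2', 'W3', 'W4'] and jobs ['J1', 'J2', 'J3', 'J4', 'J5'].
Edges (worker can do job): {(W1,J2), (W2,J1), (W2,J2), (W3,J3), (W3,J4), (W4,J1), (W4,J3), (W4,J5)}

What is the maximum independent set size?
Maximum independent set = 5

By König's theorem:
- Min vertex cover = Max matching = 4
- Max independent set = Total vertices - Min vertex cover
- Max independent set = 9 - 4 = 5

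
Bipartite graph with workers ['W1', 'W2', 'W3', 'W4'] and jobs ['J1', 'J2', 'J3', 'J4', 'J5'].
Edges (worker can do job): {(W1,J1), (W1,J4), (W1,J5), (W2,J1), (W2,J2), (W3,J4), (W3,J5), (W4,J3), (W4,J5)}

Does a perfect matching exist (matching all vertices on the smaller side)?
Yes, perfect matching exists (size 4)

Perfect matching: {(W1,J4), (W2,J2), (W3,J5), (W4,J3)}
All 4 vertices on the smaller side are matched.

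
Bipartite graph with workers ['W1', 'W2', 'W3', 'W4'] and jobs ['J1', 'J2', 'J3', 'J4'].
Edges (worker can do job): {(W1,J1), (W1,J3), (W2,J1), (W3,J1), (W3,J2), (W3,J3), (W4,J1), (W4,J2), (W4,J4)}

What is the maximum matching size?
Maximum matching size = 4

Maximum matching: {(W1,J3), (W2,J1), (W3,J2), (W4,J4)}
Size: 4

This assigns 4 workers to 4 distinct jobs.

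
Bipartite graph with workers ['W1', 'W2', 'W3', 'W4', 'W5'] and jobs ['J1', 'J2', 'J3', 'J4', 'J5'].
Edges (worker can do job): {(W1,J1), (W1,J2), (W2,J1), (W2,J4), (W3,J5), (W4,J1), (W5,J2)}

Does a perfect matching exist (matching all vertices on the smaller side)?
No, maximum matching has size 4 < 5

Maximum matching has size 4, need 5 for perfect matching.
Unmatched workers: ['W1']
Unmatched jobs: ['J3']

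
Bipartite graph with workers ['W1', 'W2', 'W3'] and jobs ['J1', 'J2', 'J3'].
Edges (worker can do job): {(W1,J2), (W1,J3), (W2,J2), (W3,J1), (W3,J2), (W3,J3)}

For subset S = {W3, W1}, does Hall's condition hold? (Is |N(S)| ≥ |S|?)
Yes: |N(S)| = 3, |S| = 2

Subset S = {W3, W1}
Neighbors N(S) = {J1, J2, J3}

|N(S)| = 3, |S| = 2
Hall's condition: |N(S)| ≥ |S| is satisfied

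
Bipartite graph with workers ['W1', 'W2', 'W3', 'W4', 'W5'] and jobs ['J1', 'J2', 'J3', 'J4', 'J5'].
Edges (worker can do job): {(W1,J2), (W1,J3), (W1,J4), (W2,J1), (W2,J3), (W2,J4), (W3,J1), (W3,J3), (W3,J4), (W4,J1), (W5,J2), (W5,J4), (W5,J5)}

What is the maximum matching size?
Maximum matching size = 5

Maximum matching: {(W1,J2), (W2,J3), (W3,J4), (W4,J1), (W5,J5)}
Size: 5

This assigns 5 workers to 5 distinct jobs.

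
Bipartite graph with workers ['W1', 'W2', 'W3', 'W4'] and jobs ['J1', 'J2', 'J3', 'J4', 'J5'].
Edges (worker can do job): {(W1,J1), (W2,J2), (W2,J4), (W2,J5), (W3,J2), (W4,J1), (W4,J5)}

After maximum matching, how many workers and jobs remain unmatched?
Unmatched: 0 workers, 1 jobs

Maximum matching size: 4
Workers: 4 total, 4 matched, 0 unmatched
Jobs: 5 total, 4 matched, 1 unmatched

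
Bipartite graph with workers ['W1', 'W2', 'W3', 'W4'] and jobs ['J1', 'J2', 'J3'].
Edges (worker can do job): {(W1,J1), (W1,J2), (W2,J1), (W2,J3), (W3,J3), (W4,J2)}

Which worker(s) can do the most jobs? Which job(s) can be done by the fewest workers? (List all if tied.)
Most versatile: W1, W2 (2 jobs); Least covered: J1, J2, J3 (2 workers)

Worker degrees (jobs they can do): W1:2, W2:2, W3:1, W4:1
Job degrees (workers who can do it): J1:2, J2:2, J3:2

Maximum worker degree is 2, achieved by: W1, W2
Minimum job degree is 2, achieved by: J1, J2, J3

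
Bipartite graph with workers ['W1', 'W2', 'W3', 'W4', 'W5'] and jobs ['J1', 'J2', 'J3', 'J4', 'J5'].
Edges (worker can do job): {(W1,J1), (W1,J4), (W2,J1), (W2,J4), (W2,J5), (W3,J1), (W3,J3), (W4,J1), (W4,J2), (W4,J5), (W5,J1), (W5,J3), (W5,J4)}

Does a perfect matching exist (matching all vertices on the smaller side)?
Yes, perfect matching exists (size 5)

Perfect matching: {(W1,J4), (W2,J5), (W3,J3), (W4,J2), (W5,J1)}
All 5 vertices on the smaller side are matched.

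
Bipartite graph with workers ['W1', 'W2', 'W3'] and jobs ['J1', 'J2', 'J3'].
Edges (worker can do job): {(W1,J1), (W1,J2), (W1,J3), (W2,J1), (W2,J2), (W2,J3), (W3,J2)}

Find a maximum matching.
Matching: {(W1,J1), (W2,J3), (W3,J2)}

Maximum matching (size 3):
  W1 → J1
  W2 → J3
  W3 → J2

Each worker is assigned to at most one job, and each job to at most one worker.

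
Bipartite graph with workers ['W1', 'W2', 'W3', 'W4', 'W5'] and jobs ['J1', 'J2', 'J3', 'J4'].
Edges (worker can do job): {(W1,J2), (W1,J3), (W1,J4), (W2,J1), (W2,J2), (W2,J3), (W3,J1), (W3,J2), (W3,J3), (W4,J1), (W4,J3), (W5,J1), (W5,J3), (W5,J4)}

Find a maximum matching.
Matching: {(W1,J2), (W3,J3), (W4,J1), (W5,J4)}

Maximum matching (size 4):
  W1 → J2
  W3 → J3
  W4 → J1
  W5 → J4

Each worker is assigned to at most one job, and each job to at most one worker.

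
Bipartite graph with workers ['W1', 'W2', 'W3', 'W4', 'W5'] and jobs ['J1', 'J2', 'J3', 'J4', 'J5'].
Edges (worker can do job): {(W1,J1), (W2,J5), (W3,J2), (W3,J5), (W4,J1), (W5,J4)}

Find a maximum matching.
Matching: {(W2,J5), (W3,J2), (W4,J1), (W5,J4)}

Maximum matching (size 4):
  W2 → J5
  W3 → J2
  W4 → J1
  W5 → J4

Each worker is assigned to at most one job, and each job to at most one worker.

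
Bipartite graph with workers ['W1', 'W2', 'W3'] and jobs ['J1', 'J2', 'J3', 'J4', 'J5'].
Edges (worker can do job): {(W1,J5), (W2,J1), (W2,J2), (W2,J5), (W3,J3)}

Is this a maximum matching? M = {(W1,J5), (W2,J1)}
No, size 2 is not maximum

Proposed matching has size 2.
Maximum matching size for this graph: 3.

This is NOT maximum - can be improved to size 3.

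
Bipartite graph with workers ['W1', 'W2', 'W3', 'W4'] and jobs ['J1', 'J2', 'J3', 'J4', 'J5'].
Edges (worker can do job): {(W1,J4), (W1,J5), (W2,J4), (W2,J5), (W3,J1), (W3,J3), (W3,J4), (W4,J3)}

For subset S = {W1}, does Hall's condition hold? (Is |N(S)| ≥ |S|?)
Yes: |N(S)| = 2, |S| = 1

Subset S = {W1}
Neighbors N(S) = {J4, J5}

|N(S)| = 2, |S| = 1
Hall's condition: |N(S)| ≥ |S| is satisfied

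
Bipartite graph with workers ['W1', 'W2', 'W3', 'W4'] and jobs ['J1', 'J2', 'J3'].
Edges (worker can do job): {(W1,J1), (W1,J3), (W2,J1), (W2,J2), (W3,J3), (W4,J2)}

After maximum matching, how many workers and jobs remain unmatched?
Unmatched: 1 workers, 0 jobs

Maximum matching size: 3
Workers: 4 total, 3 matched, 1 unmatched
Jobs: 3 total, 3 matched, 0 unmatched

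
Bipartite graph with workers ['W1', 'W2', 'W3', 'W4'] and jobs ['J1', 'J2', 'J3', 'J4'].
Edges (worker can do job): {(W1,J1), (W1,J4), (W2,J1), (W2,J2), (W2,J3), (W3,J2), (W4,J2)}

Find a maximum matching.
Matching: {(W1,J1), (W2,J3), (W4,J2)}

Maximum matching (size 3):
  W1 → J1
  W2 → J3
  W4 → J2

Each worker is assigned to at most one job, and each job to at most one worker.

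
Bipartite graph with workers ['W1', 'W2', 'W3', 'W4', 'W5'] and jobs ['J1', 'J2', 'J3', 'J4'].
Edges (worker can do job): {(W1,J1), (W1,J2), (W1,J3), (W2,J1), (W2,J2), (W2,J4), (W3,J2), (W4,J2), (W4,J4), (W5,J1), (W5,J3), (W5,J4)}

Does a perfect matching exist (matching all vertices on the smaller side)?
Yes, perfect matching exists (size 4)

Perfect matching: {(W1,J1), (W3,J2), (W4,J4), (W5,J3)}
All 4 vertices on the smaller side are matched.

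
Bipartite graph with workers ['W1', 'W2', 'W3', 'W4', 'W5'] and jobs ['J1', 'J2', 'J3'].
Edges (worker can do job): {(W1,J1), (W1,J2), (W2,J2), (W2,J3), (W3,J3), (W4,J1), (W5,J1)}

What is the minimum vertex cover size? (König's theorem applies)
Minimum vertex cover size = 3

By König's theorem: in bipartite graphs,
min vertex cover = max matching = 3

Maximum matching has size 3, so minimum vertex cover also has size 3.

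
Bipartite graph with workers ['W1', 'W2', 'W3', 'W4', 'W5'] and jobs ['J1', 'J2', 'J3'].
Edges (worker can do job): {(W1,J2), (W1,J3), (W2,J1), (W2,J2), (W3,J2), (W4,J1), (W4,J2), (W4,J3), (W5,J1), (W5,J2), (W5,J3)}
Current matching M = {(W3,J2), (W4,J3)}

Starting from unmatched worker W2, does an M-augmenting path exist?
Yes: W2 → J1

An M-augmenting path alternates non-matching / matching edges, starting and ending at unmatched vertices.
Path: W2 → J1
(J1 is unmatched in M, so the path is augmenting.)
Flipping edges along this path would increase |M| from 2 to 3.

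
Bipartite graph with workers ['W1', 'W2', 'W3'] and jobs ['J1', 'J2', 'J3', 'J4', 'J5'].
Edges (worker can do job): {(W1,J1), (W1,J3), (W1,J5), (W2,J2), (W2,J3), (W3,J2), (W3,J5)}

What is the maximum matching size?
Maximum matching size = 3

Maximum matching: {(W1,J5), (W2,J3), (W3,J2)}
Size: 3

This assigns 3 workers to 3 distinct jobs.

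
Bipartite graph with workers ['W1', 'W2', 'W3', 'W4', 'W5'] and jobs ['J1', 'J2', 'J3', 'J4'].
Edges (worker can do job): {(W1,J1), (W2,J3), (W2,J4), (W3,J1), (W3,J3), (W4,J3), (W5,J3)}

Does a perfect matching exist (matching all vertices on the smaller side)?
No, maximum matching has size 3 < 4

Maximum matching has size 3, need 4 for perfect matching.
Unmatched workers: ['W4', 'W1']
Unmatched jobs: ['J2']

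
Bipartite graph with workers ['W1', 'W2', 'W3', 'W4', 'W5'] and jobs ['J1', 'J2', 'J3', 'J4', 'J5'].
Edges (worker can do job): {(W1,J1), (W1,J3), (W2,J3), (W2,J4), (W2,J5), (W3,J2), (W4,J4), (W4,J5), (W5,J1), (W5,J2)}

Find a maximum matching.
Matching: {(W1,J3), (W2,J5), (W3,J2), (W4,J4), (W5,J1)}

Maximum matching (size 5):
  W1 → J3
  W2 → J5
  W3 → J2
  W4 → J4
  W5 → J1

Each worker is assigned to at most one job, and each job to at most one worker.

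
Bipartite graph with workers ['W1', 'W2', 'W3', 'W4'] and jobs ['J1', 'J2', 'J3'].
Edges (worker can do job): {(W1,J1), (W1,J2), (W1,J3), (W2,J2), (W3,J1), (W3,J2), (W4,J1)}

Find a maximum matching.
Matching: {(W1,J3), (W3,J2), (W4,J1)}

Maximum matching (size 3):
  W1 → J3
  W3 → J2
  W4 → J1

Each worker is assigned to at most one job, and each job to at most one worker.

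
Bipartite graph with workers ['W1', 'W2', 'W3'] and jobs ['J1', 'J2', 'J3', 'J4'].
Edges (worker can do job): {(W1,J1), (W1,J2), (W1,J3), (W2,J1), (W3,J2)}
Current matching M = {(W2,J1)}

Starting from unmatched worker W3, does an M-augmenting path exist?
Yes: W3 → J2

An M-augmenting path alternates non-matching / matching edges, starting and ending at unmatched vertices.
Path: W3 → J2
(J2 is unmatched in M, so the path is augmenting.)
Flipping edges along this path would increase |M| from 1 to 2.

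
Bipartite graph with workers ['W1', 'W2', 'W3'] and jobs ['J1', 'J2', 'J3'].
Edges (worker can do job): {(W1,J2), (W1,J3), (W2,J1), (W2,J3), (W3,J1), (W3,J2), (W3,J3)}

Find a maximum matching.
Matching: {(W1,J3), (W2,J1), (W3,J2)}

Maximum matching (size 3):
  W1 → J3
  W2 → J1
  W3 → J2

Each worker is assigned to at most one job, and each job to at most one worker.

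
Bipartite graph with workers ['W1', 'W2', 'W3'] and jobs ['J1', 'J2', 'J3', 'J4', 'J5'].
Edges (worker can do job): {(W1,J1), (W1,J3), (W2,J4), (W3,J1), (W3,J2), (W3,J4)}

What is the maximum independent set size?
Maximum independent set = 5

By König's theorem:
- Min vertex cover = Max matching = 3
- Max independent set = Total vertices - Min vertex cover
- Max independent set = 8 - 3 = 5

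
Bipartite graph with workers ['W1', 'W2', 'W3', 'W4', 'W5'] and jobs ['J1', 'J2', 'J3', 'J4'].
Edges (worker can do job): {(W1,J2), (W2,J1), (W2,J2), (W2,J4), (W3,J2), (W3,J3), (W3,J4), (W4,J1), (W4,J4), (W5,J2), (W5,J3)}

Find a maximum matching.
Matching: {(W2,J4), (W3,J3), (W4,J1), (W5,J2)}

Maximum matching (size 4):
  W2 → J4
  W3 → J3
  W4 → J1
  W5 → J2

Each worker is assigned to at most one job, and each job to at most one worker.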